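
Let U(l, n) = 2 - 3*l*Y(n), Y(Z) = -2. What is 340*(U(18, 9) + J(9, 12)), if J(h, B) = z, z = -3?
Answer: 36380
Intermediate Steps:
J(h, B) = -3
U(l, n) = 2 + 6*l (U(l, n) = 2 - 3*l*(-2) = 2 - (-6)*l = 2 + 6*l)
340*(U(18, 9) + J(9, 12)) = 340*((2 + 6*18) - 3) = 340*((2 + 108) - 3) = 340*(110 - 3) = 340*107 = 36380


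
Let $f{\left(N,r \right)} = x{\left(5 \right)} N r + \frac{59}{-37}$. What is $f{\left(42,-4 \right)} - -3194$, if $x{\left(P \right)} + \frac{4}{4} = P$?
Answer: $\frac{93255}{37} \approx 2520.4$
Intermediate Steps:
$x{\left(P \right)} = -1 + P$
$f{\left(N,r \right)} = - \frac{59}{37} + 4 N r$ ($f{\left(N,r \right)} = \left(-1 + 5\right) N r + \frac{59}{-37} = 4 N r + 59 \left(- \frac{1}{37}\right) = 4 N r - \frac{59}{37} = - \frac{59}{37} + 4 N r$)
$f{\left(42,-4 \right)} - -3194 = \left(- \frac{59}{37} + 4 \cdot 42 \left(-4\right)\right) - -3194 = \left(- \frac{59}{37} - 672\right) + 3194 = - \frac{24923}{37} + 3194 = \frac{93255}{37}$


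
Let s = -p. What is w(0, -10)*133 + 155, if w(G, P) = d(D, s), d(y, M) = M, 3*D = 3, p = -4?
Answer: 687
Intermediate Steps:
D = 1 (D = (1/3)*3 = 1)
s = 4 (s = -1*(-4) = 4)
w(G, P) = 4
w(0, -10)*133 + 155 = 4*133 + 155 = 532 + 155 = 687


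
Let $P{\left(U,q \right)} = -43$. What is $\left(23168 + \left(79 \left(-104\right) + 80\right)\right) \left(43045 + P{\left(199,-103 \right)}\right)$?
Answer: $646406064$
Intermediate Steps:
$\left(23168 + \left(79 \left(-104\right) + 80\right)\right) \left(43045 + P{\left(199,-103 \right)}\right) = \left(23168 + \left(79 \left(-104\right) + 80\right)\right) \left(43045 - 43\right) = \left(23168 + \left(-8216 + 80\right)\right) 43002 = \left(23168 - 8136\right) 43002 = 15032 \cdot 43002 = 646406064$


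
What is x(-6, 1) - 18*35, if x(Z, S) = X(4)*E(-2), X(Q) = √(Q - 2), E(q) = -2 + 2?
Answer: -630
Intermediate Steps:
E(q) = 0
X(Q) = √(-2 + Q)
x(Z, S) = 0 (x(Z, S) = √(-2 + 4)*0 = √2*0 = 0)
x(-6, 1) - 18*35 = 0 - 18*35 = 0 - 630 = -630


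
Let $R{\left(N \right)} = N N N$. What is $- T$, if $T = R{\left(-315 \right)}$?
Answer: $31255875$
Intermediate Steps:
$R{\left(N \right)} = N^{3}$ ($R{\left(N \right)} = N^{2} N = N^{3}$)
$T = -31255875$ ($T = \left(-315\right)^{3} = -31255875$)
$- T = \left(-1\right) \left(-31255875\right) = 31255875$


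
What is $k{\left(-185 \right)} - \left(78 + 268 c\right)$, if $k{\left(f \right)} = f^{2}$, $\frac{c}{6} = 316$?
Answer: $-473981$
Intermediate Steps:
$c = 1896$ ($c = 6 \cdot 316 = 1896$)
$k{\left(-185 \right)} - \left(78 + 268 c\right) = \left(-185\right)^{2} - \left(78 + 268 \cdot 1896\right) = 34225 - \left(78 + 508128\right) = 34225 - 508206 = -473981$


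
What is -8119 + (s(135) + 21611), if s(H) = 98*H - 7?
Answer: 26715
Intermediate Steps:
s(H) = -7 + 98*H
-8119 + (s(135) + 21611) = -8119 + ((-7 + 98*135) + 21611) = -8119 + ((-7 + 13230) + 21611) = -8119 + (13223 + 21611) = -8119 + 34834 = 26715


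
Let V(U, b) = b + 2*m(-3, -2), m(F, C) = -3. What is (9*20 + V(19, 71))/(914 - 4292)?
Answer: -245/3378 ≈ -0.072528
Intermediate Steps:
V(U, b) = -6 + b (V(U, b) = b + 2*(-3) = b - 6 = -6 + b)
(9*20 + V(19, 71))/(914 - 4292) = (9*20 + (-6 + 71))/(914 - 4292) = (180 + 65)/(-3378) = 245*(-1/3378) = -245/3378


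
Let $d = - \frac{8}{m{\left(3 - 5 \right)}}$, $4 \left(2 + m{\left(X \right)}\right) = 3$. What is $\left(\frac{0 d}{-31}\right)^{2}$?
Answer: $0$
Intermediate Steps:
$m{\left(X \right)} = - \frac{5}{4}$ ($m{\left(X \right)} = -2 + \frac{1}{4} \cdot 3 = -2 + \frac{3}{4} = - \frac{5}{4}$)
$d = \frac{32}{5}$ ($d = - \frac{8}{- \frac{5}{4}} = \left(-8\right) \left(- \frac{4}{5}\right) = \frac{32}{5} \approx 6.4$)
$\left(\frac{0 d}{-31}\right)^{2} = \left(\frac{0 \cdot \frac{32}{5}}{-31}\right)^{2} = \left(0 \left(- \frac{1}{31}\right)\right)^{2} = 0^{2} = 0$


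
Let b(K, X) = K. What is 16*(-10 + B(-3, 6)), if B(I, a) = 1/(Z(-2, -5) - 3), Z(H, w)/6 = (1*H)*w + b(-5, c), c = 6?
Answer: -4304/27 ≈ -159.41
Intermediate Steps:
Z(H, w) = -30 + 6*H*w (Z(H, w) = 6*((1*H)*w - 5) = 6*(H*w - 5) = 6*(-5 + H*w) = -30 + 6*H*w)
B(I, a) = 1/27 (B(I, a) = 1/((-30 + 6*(-2)*(-5)) - 3) = 1/((-30 + 60) - 3) = 1/(30 - 3) = 1/27)
16*(-10 + B(-3, 6)) = 16*(-10 + 1/27) = 16*(-269/27) = -4304/27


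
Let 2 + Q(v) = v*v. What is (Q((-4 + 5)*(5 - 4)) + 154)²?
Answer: 23409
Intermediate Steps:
Q(v) = -2 + v² (Q(v) = -2 + v*v = -2 + v²)
(Q((-4 + 5)*(5 - 4)) + 154)² = ((-2 + ((-4 + 5)*(5 - 4))²) + 154)² = ((-2 + (1*1)²) + 154)² = ((-2 + 1²) + 154)² = ((-2 + 1) + 154)² = (-1 + 154)² = 153² = 23409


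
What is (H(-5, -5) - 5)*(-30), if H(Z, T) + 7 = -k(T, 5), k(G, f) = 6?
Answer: 540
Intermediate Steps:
H(Z, T) = -13 (H(Z, T) = -7 - 1*6 = -7 - 6 = -13)
(H(-5, -5) - 5)*(-30) = (-13 - 5)*(-30) = -18*(-30) = 540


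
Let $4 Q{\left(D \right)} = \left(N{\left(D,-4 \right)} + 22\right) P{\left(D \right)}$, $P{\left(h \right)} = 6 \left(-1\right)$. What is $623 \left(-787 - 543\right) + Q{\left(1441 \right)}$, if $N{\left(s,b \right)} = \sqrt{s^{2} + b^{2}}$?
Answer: $-828623 - \frac{3 \sqrt{2076497}}{2} \approx -8.3078 \cdot 10^{5}$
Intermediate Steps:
$N{\left(s,b \right)} = \sqrt{b^{2} + s^{2}}$
$P{\left(h \right)} = -6$
$Q{\left(D \right)} = -33 - \frac{3 \sqrt{16 + D^{2}}}{2}$ ($Q{\left(D \right)} = \frac{\left(\sqrt{\left(-4\right)^{2} + D^{2}} + 22\right) \left(-6\right)}{4} = \frac{\left(\sqrt{16 + D^{2}} + 22\right) \left(-6\right)}{4} = \frac{\left(22 + \sqrt{16 + D^{2}}\right) \left(-6\right)}{4} = \frac{-132 - 6 \sqrt{16 + D^{2}}}{4} = -33 - \frac{3 \sqrt{16 + D^{2}}}{2}$)
$623 \left(-787 - 543\right) + Q{\left(1441 \right)} = 623 \left(-787 - 543\right) - \left(33 + \frac{3 \sqrt{16 + 1441^{2}}}{2}\right) = 623 \left(-1330\right) - \left(33 + \frac{3 \sqrt{16 + 2076481}}{2}\right) = -828590 - \left(33 + \frac{3 \sqrt{2076497}}{2}\right) = -828623 - \frac{3 \sqrt{2076497}}{2}$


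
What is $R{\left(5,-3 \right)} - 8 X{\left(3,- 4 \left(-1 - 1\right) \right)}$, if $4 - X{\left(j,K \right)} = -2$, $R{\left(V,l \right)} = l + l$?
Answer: $-54$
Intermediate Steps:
$R{\left(V,l \right)} = 2 l$
$X{\left(j,K \right)} = 6$ ($X{\left(j,K \right)} = 4 - -2 = 4 + 2 = 6$)
$R{\left(5,-3 \right)} - 8 X{\left(3,- 4 \left(-1 - 1\right) \right)} = 2 \left(-3\right) - 48 = -6 - 48 = -54$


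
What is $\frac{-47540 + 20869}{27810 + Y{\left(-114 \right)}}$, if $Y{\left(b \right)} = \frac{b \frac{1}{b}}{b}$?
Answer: $- \frac{3040494}{3170339} \approx -0.95904$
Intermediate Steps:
$Y{\left(b \right)} = \frac{1}{b}$ ($Y{\left(b \right)} = 1 \frac{1}{b} = \frac{1}{b}$)
$\frac{-47540 + 20869}{27810 + Y{\left(-114 \right)}} = \frac{-47540 + 20869}{27810 + \frac{1}{-114}} = - \frac{26671}{27810 - \frac{1}{114}} = - \frac{26671}{\frac{3170339}{114}} = \left(-26671\right) \frac{114}{3170339} = - \frac{3040494}{3170339}$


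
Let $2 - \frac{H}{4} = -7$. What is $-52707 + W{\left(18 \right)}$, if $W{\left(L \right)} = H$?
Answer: $-52671$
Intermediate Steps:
$H = 36$ ($H = 8 - -28 = 8 + 28 = 36$)
$W{\left(L \right)} = 36$
$-52707 + W{\left(18 \right)} = -52707 + 36 = -52671$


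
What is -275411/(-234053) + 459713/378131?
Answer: 3588790570/1500045677 ≈ 2.3925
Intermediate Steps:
-275411/(-234053) + 459713/378131 = -275411*(-1/234053) + 459713*(1/378131) = 275411/234053 + 459713/378131 = 3588790570/1500045677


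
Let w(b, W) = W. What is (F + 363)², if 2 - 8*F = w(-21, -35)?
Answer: 8649481/64 ≈ 1.3515e+5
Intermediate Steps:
F = 37/8 (F = ¼ - ⅛*(-35) = ¼ + 35/8 = 37/8 ≈ 4.6250)
(F + 363)² = (37/8 + 363)² = (2941/8)² = 8649481/64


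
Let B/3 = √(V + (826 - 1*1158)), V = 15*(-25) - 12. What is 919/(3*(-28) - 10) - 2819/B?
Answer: -919/94 + 2819*I*√719/2157 ≈ -9.7766 + 35.044*I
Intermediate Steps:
V = -387 (V = -375 - 12 = -387)
B = 3*I*√719 (B = 3*√(-387 + (826 - 1*1158)) = 3*√(-387 + (826 - 1158)) = 3*√(-387 - 332) = 3*√(-719) = 3*(I*√719) = 3*I*√719 ≈ 80.443*I)
919/(3*(-28) - 10) - 2819/B = 919/(3*(-28) - 10) - 2819*(-I*√719/2157) = 919/(-84 - 10) - (-2819)*I*√719/2157 = 919/(-94) + 2819*I*√719/2157 = 919*(-1/94) + 2819*I*√719/2157 = -919/94 + 2819*I*√719/2157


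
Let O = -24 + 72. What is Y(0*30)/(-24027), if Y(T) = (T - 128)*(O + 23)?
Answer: 9088/24027 ≈ 0.37824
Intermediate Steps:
O = 48
Y(T) = -9088 + 71*T (Y(T) = (T - 128)*(48 + 23) = (-128 + T)*71 = -9088 + 71*T)
Y(0*30)/(-24027) = (-9088 + 71*(0*30))/(-24027) = (-9088 + 71*0)*(-1/24027) = (-9088 + 0)*(-1/24027) = -9088*(-1/24027) = 9088/24027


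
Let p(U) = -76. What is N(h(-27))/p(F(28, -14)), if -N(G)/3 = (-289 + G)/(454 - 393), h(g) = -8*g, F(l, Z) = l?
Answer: -219/4636 ≈ -0.047239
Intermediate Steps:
N(G) = 867/61 - 3*G/61 (N(G) = -3*(-289 + G)/(454 - 393) = -3*(-289 + G)/61 = -3*(-289/61 + G/61) = 867/61 - 3*G/61)
N(h(-27))/p(F(28, -14)) = (867/61 - (-24)*(-27)/61)/(-76) = (867/61 - 3/61*216)*(-1/76) = (867/61 - 648/61)*(-1/76) = (219/61)*(-1/76) = -219/4636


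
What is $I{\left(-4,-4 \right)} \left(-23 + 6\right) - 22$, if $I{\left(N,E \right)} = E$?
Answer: $46$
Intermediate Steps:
$I{\left(-4,-4 \right)} \left(-23 + 6\right) - 22 = - 4 \left(-23 + 6\right) - 22 = \left(-4\right) \left(-17\right) - 22 = 68 - 22 = 46$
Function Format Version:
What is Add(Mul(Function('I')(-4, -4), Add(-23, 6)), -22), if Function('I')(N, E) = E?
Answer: 46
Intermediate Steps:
Add(Mul(Function('I')(-4, -4), Add(-23, 6)), -22) = Add(Mul(-4, Add(-23, 6)), -22) = Add(Mul(-4, -17), -22) = Add(68, -22) = 46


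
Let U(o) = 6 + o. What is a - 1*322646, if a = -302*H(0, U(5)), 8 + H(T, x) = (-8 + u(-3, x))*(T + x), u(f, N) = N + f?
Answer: -320230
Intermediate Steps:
H(T, x) = -8 + (-11 + x)*(T + x) (H(T, x) = -8 + (-8 + (x - 3))*(T + x) = -8 + (-8 + (-3 + x))*(T + x) = -8 + (-11 + x)*(T + x))
a = 2416 (a = -302*(-8 + (6 + 5)² - 11*0 - 11*(6 + 5) + 0*(6 + 5)) = -302*(-8 + 11² + 0 - 11*11 + 0*11) = -302*(-8 + 121 + 0 - 121 + 0) = -302*(-8) = 2416)
a - 1*322646 = 2416 - 1*322646 = 2416 - 322646 = -320230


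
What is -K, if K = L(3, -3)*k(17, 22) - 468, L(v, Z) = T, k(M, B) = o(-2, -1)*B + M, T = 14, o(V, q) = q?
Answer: 538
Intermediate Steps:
k(M, B) = M - B (k(M, B) = -B + M = M - B)
L(v, Z) = 14
K = -538 (K = 14*(17 - 1*22) - 468 = 14*(17 - 22) - 468 = 14*(-5) - 468 = -70 - 468 = -538)
-K = -1*(-538) = 538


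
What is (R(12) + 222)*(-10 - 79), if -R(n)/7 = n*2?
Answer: -4806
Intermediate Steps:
R(n) = -14*n (R(n) = -7*n*2 = -14*n)
(R(12) + 222)*(-10 - 79) = (-14*12 + 222)*(-10 - 79) = (-168 + 222)*(-89) = 54*(-89) = -4806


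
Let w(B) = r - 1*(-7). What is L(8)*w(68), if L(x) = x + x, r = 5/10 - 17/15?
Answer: 1528/15 ≈ 101.87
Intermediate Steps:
r = -19/30 (r = 5*(⅒) - 17*1/15 = ½ - 17/15 = -19/30 ≈ -0.63333)
L(x) = 2*x
w(B) = 191/30 (w(B) = -19/30 - 1*(-7) = -19/30 + 7 = 191/30)
L(8)*w(68) = (2*8)*(191/30) = 16*(191/30) = 1528/15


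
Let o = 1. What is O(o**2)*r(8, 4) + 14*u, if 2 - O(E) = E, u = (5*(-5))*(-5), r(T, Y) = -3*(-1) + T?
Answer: 1761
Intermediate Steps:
r(T, Y) = 3 + T
u = 125 (u = -25*(-5) = 125)
O(E) = 2 - E
O(o**2)*r(8, 4) + 14*u = (2 - 1*1**2)*(3 + 8) + 14*125 = (2 - 1*1)*11 + 1750 = (2 - 1)*11 + 1750 = 1*11 + 1750 = 11 + 1750 = 1761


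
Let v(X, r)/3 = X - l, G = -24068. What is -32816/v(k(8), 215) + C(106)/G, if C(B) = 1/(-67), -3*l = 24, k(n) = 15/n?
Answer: -423341101331/382175772 ≈ -1107.7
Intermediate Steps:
l = -8 (l = -⅓*24 = -8)
C(B) = -1/67
v(X, r) = 24 + 3*X (v(X, r) = 3*(X - 1*(-8)) = 3*(X + 8) = 3*(8 + X) = 24 + 3*X)
-32816/v(k(8), 215) + C(106)/G = -32816/(24 + 3*(15/8)) - 1/67/(-24068) = -32816/(24 + 3*(15*(⅛))) - 1/67*(-1/24068) = -32816/(24 + 3*(15/8)) + 1/1612556 = -32816/(24 + 45/8) + 1/1612556 = -32816/237/8 + 1/1612556 = -32816*8/237 + 1/1612556 = -262528/237 + 1/1612556 = -423341101331/382175772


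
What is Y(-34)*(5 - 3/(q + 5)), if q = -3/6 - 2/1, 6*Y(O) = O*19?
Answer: -6137/15 ≈ -409.13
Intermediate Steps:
Y(O) = 19*O/6 (Y(O) = (O*19)/6 = (19*O)/6 = 19*O/6)
q = -5/2 (q = -3*⅙ - 2*1 = -½ - 2 = -5/2 ≈ -2.5000)
Y(-34)*(5 - 3/(q + 5)) = ((19/6)*(-34))*(5 - 3/(-5/2 + 5)) = -323*(5 - 3/5/2)/3 = -323*(5 - 3*⅖)/3 = -323*(5 - 6/5)/3 = -323/3*19/5 = -6137/15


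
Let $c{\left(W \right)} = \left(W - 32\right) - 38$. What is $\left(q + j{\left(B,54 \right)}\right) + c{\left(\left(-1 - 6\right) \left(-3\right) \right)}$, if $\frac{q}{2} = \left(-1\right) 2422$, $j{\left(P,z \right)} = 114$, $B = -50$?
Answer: $-4779$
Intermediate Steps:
$q = -4844$ ($q = 2 \left(\left(-1\right) 2422\right) = 2 \left(-2422\right) = -4844$)
$c{\left(W \right)} = -70 + W$ ($c{\left(W \right)} = \left(-32 + W\right) - 38 = -70 + W$)
$\left(q + j{\left(B,54 \right)}\right) + c{\left(\left(-1 - 6\right) \left(-3\right) \right)} = \left(-4844 + 114\right) - \left(70 - \left(-1 - 6\right) \left(-3\right)\right) = -4730 - 49 = -4779$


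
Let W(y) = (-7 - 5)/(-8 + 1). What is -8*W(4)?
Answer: -96/7 ≈ -13.714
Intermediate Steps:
W(y) = 12/7 (W(y) = -12/(-7) = -12*(-⅐) = 12/7)
-8*W(4) = -8*12/7 = -96/7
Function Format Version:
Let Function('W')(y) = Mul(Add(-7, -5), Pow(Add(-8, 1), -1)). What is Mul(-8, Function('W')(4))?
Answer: Rational(-96, 7) ≈ -13.714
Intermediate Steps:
Function('W')(y) = Rational(12, 7) (Function('W')(y) = Mul(-12, Pow(-7, -1)) = Mul(-12, Rational(-1, 7)) = Rational(12, 7))
Mul(-8, Function('W')(4)) = Mul(-8, Rational(12, 7)) = Rational(-96, 7)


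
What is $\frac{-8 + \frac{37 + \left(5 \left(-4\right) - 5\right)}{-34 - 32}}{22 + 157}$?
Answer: $- \frac{90}{1969} \approx -0.045708$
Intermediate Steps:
$\frac{-8 + \frac{37 + \left(5 \left(-4\right) - 5\right)}{-34 - 32}}{22 + 157} = \frac{-8 + \frac{37 - 25}{-66}}{179} = \frac{-8 + \left(37 - 25\right) \left(- \frac{1}{66}\right)}{179} = \frac{-8 + 12 \left(- \frac{1}{66}\right)}{179} = \frac{-8 - \frac{2}{11}}{179} = \frac{1}{179} \left(- \frac{90}{11}\right) = - \frac{90}{1969}$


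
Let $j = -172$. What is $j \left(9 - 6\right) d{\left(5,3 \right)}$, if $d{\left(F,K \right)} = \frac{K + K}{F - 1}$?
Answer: $-774$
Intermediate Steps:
$d{\left(F,K \right)} = \frac{2 K}{-1 + F}$
$j \left(9 - 6\right) d{\left(5,3 \right)} = - 172 \left(9 - 6\right) 2 \cdot 3 \frac{1}{-1 + 5} = - 172 \cdot 3 \cdot 2 \cdot 3 \cdot \frac{1}{4} = - 172 \cdot 3 \cdot \frac{3}{2} = \left(-172\right) \frac{9}{2} = -774$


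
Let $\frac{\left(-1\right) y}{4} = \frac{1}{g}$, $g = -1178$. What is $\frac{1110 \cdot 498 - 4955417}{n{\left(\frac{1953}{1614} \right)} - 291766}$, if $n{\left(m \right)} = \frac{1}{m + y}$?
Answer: $\frac{73603476785}{4877742896} \approx 15.09$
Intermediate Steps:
$y = \frac{2}{589}$ ($y = - \frac{4}{-1178} = \left(-4\right) \left(- \frac{1}{1178}\right) = \frac{2}{589} \approx 0.0033956$)
$n{\left(m \right)} = \frac{1}{\frac{2}{589} + m}$ ($n{\left(m \right)} = \frac{1}{m + \frac{2}{589}} = \frac{1}{\frac{2}{589} + m}$)
$\frac{1110 \cdot 498 - 4955417}{n{\left(\frac{1953}{1614} \right)} - 291766} = \frac{1110 \cdot 498 - 4955417}{\frac{589}{2 + 589 \cdot \frac{1953}{1614}} - 291766} = \frac{552780 - 4955417}{\frac{589}{2 + 589 \cdot 1953 \cdot \frac{1}{1614}} - 291766} = - \frac{4402637}{\frac{589}{2 + 589 \cdot \frac{651}{538}} - 291766} = - \frac{4402637}{\frac{589}{2 + \frac{383439}{538}} - 291766} = - \frac{4402637}{\frac{589}{\frac{384515}{538}} - 291766} = - \frac{4402637}{589 \cdot \frac{538}{384515} - 291766} = - \frac{4402637}{\frac{316882}{384515} - 291766} = - \frac{4402637}{- \frac{112188086608}{384515}} = \left(-4402637\right) \left(- \frac{384515}{112188086608}\right) = \frac{73603476785}{4877742896}$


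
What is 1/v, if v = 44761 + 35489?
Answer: 1/80250 ≈ 1.2461e-5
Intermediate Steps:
v = 80250
1/v = 1/80250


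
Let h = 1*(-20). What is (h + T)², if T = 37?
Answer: 289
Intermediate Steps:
h = -20
(h + T)² = (-20 + 37)² = 17² = 289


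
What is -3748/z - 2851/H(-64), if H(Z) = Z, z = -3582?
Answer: 5226077/114624 ≈ 45.593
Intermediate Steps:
-3748/z - 2851/H(-64) = -3748/(-3582) - 2851/(-64) = -3748*(-1/3582) - 2851*(-1/64) = 1874/1791 + 2851/64 = 5226077/114624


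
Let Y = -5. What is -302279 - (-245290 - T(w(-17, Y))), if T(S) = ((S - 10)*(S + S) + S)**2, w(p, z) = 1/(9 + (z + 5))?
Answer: -373876268/6561 ≈ -56985.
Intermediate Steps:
w(p, z) = 1/(14 + z) (w(p, z) = 1/(9 + (5 + z)) = 1/(14 + z))
T(S) = (S + 2*S*(-10 + S))**2 (T(S) = ((-10 + S)*(2*S) + S)**2 = (2*S*(-10 + S) + S)**2 = (S + 2*S*(-10 + S))**2)
-302279 - (-245290 - T(w(-17, Y))) = -302279 - (-245290 - (1/(14 - 5))**2*(-19 + 2/(14 - 5))**2) = -302279 - (-245290 - (1/9)**2*(-19 + 2/9)**2) = -302279 - (-245290 - (1/9)**2*(-19 + 2*(1/9))**2) = -302279 - (-245290 - (-19 + 2/9)**2/81) = -302279 - (-245290 - (-169/9)**2/81) = -302279 - (-245290 - 28561/(81*81)) = -302279 - (-245290 - 1*28561/6561) = -302279 - (-245290 - 28561/6561) = -302279 - 1*(-1609376251/6561) = -302279 + 1609376251/6561 = -373876268/6561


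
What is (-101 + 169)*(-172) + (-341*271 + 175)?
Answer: -103932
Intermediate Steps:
(-101 + 169)*(-172) + (-341*271 + 175) = 68*(-172) + (-92411 + 175) = -11696 - 92236 = -103932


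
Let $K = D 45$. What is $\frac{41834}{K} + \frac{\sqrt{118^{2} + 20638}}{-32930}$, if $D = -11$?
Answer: $- \frac{41834}{495} - \frac{\sqrt{34562}}{32930} \approx -84.519$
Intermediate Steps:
$K = -495$ ($K = \left(-11\right) 45 = -495$)
$\frac{41834}{K} + \frac{\sqrt{118^{2} + 20638}}{-32930} = \frac{41834}{-495} + \frac{\sqrt{118^{2} + 20638}}{-32930} = 41834 \left(- \frac{1}{495}\right) + \sqrt{13924 + 20638} \left(- \frac{1}{32930}\right) = - \frac{41834}{495} + \sqrt{34562} \left(- \frac{1}{32930}\right) = - \frac{41834}{495} - \frac{\sqrt{34562}}{32930}$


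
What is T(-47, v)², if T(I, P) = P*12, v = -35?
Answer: 176400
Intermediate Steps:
T(I, P) = 12*P
T(-47, v)² = (12*(-35))² = (-420)² = 176400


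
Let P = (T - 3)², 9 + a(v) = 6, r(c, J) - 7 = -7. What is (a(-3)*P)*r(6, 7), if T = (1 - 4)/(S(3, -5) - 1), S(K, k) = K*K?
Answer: 0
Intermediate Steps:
r(c, J) = 0 (r(c, J) = 7 - 7 = 0)
S(K, k) = K²
T = -3/8 (T = (1 - 4)/(3² - 1) = -3/(9 - 1) = -3/8 ≈ -0.37500)
a(v) = -3 (a(v) = -9 + 6 = -3)
P = 729/64 (P = (-3/8 - 3)² = (-27/8)² = 729/64 ≈ 11.391)
(a(-3)*P)*r(6, 7) = -3*729/64*0 = -2187/64*0 = 0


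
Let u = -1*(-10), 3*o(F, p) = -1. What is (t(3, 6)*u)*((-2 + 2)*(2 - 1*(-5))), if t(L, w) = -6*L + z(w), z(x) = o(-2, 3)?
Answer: 0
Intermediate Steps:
o(F, p) = -⅓ (o(F, p) = (⅓)*(-1) = -⅓)
u = 10
z(x) = -⅓
t(L, w) = -⅓ - 6*L (t(L, w) = -6*L - ⅓ = -⅓ - 6*L)
(t(3, 6)*u)*((-2 + 2)*(2 - 1*(-5))) = ((-⅓ - 6*3)*10)*((-2 + 2)*(2 - 1*(-5))) = ((-⅓ - 18)*10)*(0*(2 + 5)) = (-55/3*10)*(0*7) = -550/3*0 = 0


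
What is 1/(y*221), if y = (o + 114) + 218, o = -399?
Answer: -1/14807 ≈ -6.7536e-5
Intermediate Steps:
y = -67 (y = (-399 + 114) + 218 = -285 + 218 = -67)
1/(y*221) = 1/(-67*221) = 1/(-14807) = -1/14807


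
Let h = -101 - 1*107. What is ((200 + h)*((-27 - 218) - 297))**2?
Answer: 18800896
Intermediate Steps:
h = -208 (h = -101 - 107 = -208)
((200 + h)*((-27 - 218) - 297))**2 = ((200 - 208)*((-27 - 218) - 297))**2 = (-8*(-245 - 297))**2 = (-8*(-542))**2 = 4336**2 = 18800896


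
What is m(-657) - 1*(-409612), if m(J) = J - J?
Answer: 409612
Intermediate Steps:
m(J) = 0
m(-657) - 1*(-409612) = 0 - 1*(-409612) = 0 + 409612 = 409612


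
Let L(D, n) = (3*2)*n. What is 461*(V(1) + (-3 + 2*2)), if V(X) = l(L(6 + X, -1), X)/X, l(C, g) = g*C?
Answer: -2305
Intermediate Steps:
L(D, n) = 6*n
l(C, g) = C*g
V(X) = -6 (V(X) = ((6*(-1))*X)/X = (-6*X)/X = -6)
461*(V(1) + (-3 + 2*2)) = 461*(-6 + (-3 + 2*2)) = 461*(-6 + (-3 + 4)) = 461*(-6 + 1) = 461*(-5) = -2305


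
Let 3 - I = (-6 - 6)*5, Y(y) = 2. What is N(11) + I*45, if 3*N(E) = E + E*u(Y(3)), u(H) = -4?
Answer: 2824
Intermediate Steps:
N(E) = -E (N(E) = (E + E*(-4))/3 = (E - 4*E)/3 = (-3*E)/3 = -E)
I = 63 (I = 3 - (-6 - 6)*5 = 3 - (-12)*5 = 3 - 1*(-60) = 3 + 60 = 63)
N(11) + I*45 = -1*11 + 63*45 = -11 + 2835 = 2824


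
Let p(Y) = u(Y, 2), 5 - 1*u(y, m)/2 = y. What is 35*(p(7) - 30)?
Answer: -1190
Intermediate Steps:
u(y, m) = 10 - 2*y
p(Y) = 10 - 2*Y
35*(p(7) - 30) = 35*((10 - 2*7) - 30) = 35*((10 - 14) - 30) = 35*(-4 - 30) = 35*(-34) = -1190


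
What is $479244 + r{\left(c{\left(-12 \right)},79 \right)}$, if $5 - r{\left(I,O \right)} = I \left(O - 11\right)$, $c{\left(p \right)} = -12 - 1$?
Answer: $480133$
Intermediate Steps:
$c{\left(p \right)} = -13$
$r{\left(I,O \right)} = 5 - I \left(-11 + O\right)$ ($r{\left(I,O \right)} = 5 - I \left(O - 11\right) = 5 - I \left(-11 + O\right)$)
$479244 + r{\left(c{\left(-12 \right)},79 \right)} = 479244 + \left(5 + 11 \left(-13\right) - \left(-13\right) 79\right) = 479244 + \left(5 - 143 + 1027\right) = 479244 + 889 = 480133$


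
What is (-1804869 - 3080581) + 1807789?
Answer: -3077661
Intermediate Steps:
(-1804869 - 3080581) + 1807789 = -4885450 + 1807789 = -3077661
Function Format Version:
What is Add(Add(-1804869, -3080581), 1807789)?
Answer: -3077661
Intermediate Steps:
Add(Add(-1804869, -3080581), 1807789) = Add(-4885450, 1807789) = -3077661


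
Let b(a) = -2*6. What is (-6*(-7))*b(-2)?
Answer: -504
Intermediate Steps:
b(a) = -12
(-6*(-7))*b(-2) = -6*(-7)*(-12) = 42*(-12) = -504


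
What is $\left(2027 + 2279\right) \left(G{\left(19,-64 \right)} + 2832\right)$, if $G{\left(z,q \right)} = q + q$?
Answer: $11643424$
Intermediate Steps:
$G{\left(z,q \right)} = 2 q$
$\left(2027 + 2279\right) \left(G{\left(19,-64 \right)} + 2832\right) = \left(2027 + 2279\right) \left(2 \left(-64\right) + 2832\right) = 4306 \left(-128 + 2832\right) = 4306 \cdot 2704 = 11643424$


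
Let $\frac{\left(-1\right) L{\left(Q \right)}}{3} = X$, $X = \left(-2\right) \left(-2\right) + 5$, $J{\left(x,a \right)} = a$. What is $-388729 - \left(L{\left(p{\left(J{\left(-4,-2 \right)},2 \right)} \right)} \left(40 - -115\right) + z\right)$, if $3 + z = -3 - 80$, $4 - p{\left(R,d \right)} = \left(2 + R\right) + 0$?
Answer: $-384458$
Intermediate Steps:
$p{\left(R,d \right)} = 2 - R$ ($p{\left(R,d \right)} = 4 - \left(\left(2 + R\right) + 0\right) = 4 - \left(2 + R\right) = 2 - R$)
$z = -86$ ($z = -3 - 83 = -86$)
$X = 9$ ($X = 4 + 5 = 9$)
$L{\left(Q \right)} = -27$ ($L{\left(Q \right)} = \left(-3\right) 9 = -27$)
$-388729 - \left(L{\left(p{\left(J{\left(-4,-2 \right)},2 \right)} \right)} \left(40 - -115\right) + z\right) = -388729 - \left(- 27 \left(40 - -115\right) - 86\right) = -388729 - \left(- 27 \left(40 + 115\right) - 86\right) = -388729 - \left(\left(-27\right) 155 - 86\right) = -388729 - \left(-4185 - 86\right) = -388729 - -4271 = -388729 + 4271 = -384458$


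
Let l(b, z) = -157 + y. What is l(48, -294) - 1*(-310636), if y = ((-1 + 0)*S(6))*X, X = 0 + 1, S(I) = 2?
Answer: 310477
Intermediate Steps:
X = 1
y = -2 (y = ((-1 + 0)*2)*1 = -1*2*1 = -2*1 = -2)
l(b, z) = -159 (l(b, z) = -157 - 2 = -159)
l(48, -294) - 1*(-310636) = -159 - 1*(-310636) = -159 + 310636 = 310477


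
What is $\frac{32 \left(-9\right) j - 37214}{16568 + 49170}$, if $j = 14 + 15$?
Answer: $- \frac{22783}{32869} \approx -0.69315$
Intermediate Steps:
$j = 29$
$\frac{32 \left(-9\right) j - 37214}{16568 + 49170} = \frac{32 \left(-9\right) 29 - 37214}{16568 + 49170} = \frac{\left(-288\right) 29 - 37214}{65738} = \left(-8352 - 37214\right) \frac{1}{65738} = \left(-45566\right) \frac{1}{65738} = - \frac{22783}{32869}$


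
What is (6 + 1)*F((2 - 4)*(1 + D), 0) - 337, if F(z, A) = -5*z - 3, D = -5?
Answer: -638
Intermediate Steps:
F(z, A) = -3 - 5*z
(6 + 1)*F((2 - 4)*(1 + D), 0) - 337 = (6 + 1)*(-3 - 5*(2 - 4)*(1 - 5)) - 337 = 7*(-3 - (-10)*(-4)) - 337 = 7*(-3 - 5*8) - 337 = 7*(-3 - 40) - 337 = 7*(-43) - 337 = -301 - 337 = -638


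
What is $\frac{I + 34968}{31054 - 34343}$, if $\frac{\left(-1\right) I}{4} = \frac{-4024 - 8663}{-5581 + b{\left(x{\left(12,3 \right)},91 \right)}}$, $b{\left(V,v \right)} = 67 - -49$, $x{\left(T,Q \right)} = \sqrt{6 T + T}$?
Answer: $- \frac{191049372}{17974385} \approx -10.629$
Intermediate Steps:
$x{\left(T,Q \right)} = \sqrt{7} \sqrt{T}$ ($x{\left(T,Q \right)} = \sqrt{7 T} = \sqrt{7} \sqrt{T}$)
$b{\left(V,v \right)} = 116$ ($b{\left(V,v \right)} = 67 + 49 = 116$)
$I = - \frac{50748}{5465}$ ($I = - 4 \frac{-4024 - 8663}{-5581 + 116} = - 4 \left(- \frac{12687}{-5465}\right) = - 4 \left(\left(-12687\right) \left(- \frac{1}{5465}\right)\right) = \left(-4\right) \frac{12687}{5465} = - \frac{50748}{5465} \approx -9.286$)
$\frac{I + 34968}{31054 - 34343} = \frac{- \frac{50748}{5465} + 34968}{31054 - 34343} = \frac{191049372}{5465 \left(-3289\right)} = \frac{191049372}{5465} \left(- \frac{1}{3289}\right) = - \frac{191049372}{17974385}$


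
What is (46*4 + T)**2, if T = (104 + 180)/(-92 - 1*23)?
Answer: 435807376/13225 ≈ 32953.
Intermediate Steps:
T = -284/115 (T = 284/(-92 - 23) = 284/(-115) = 284*(-1/115) = -284/115 ≈ -2.4696)
(46*4 + T)**2 = (46*4 - 284/115)**2 = (184 - 284/115)**2 = (20876/115)**2 = 435807376/13225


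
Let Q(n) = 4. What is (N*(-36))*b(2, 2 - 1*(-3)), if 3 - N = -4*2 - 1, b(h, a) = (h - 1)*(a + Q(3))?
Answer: -3888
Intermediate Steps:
b(h, a) = (-1 + h)*(4 + a) (b(h, a) = (h - 1)*(a + 4) = (-1 + h)*(4 + a))
N = 12 (N = 3 - (-4*2 - 1) = 3 - (-8 - 1) = 3 - 1*(-9) = 3 + 9 = 12)
(N*(-36))*b(2, 2 - 1*(-3)) = (12*(-36))*(-4 - (2 - 1*(-3)) + 4*2 + (2 - 1*(-3))*2) = -432*(-4 - (2 + 3) + 8 + (2 + 3)*2) = -432*(-4 - 1*5 + 8 + 5*2) = -432*(-4 - 5 + 8 + 10) = -432*9 = -3888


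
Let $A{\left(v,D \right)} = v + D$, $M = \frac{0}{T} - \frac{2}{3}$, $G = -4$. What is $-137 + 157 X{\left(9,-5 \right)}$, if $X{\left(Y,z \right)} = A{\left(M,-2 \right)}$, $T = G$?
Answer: $- \frac{1667}{3} \approx -555.67$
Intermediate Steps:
$T = -4$
$M = - \frac{2}{3}$ ($M = \frac{0}{-4} - \frac{2}{3} = 0 \left(- \frac{1}{4}\right) - \frac{2}{3} = 0 - \frac{2}{3} = - \frac{2}{3} \approx -0.66667$)
$A{\left(v,D \right)} = D + v$
$X{\left(Y,z \right)} = - \frac{8}{3}$ ($X{\left(Y,z \right)} = -2 - \frac{2}{3} = - \frac{8}{3}$)
$-137 + 157 X{\left(9,-5 \right)} = -137 + 157 \left(- \frac{8}{3}\right) = -137 - \frac{1256}{3} = - \frac{1667}{3}$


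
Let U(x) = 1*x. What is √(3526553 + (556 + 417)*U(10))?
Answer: √3536283 ≈ 1880.5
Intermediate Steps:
U(x) = x
√(3526553 + (556 + 417)*U(10)) = √(3526553 + (556 + 417)*10) = √(3526553 + 973*10) = √(3526553 + 9730) = √3536283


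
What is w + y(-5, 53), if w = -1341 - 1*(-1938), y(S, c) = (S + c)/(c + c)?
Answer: 31665/53 ≈ 597.45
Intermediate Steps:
y(S, c) = (S + c)/(2*c) (y(S, c) = (S + c)/((2*c)) = (S + c)*(1/(2*c)) = (S + c)/(2*c))
w = 597 (w = -1341 + 1938 = 597)
w + y(-5, 53) = 597 + (½)*(-5 + 53)/53 = 597 + (½)*(1/53)*48 = 597 + 24/53 = 31665/53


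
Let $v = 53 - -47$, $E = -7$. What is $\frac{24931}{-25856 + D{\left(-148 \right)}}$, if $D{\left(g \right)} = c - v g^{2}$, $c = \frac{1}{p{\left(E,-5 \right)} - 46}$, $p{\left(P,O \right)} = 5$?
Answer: $- \frac{1022171}{90866497} \approx -0.011249$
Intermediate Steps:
$c = - \frac{1}{41}$ ($c = \frac{1}{5 - 46} = \frac{1}{-41} = - \frac{1}{41} \approx -0.02439$)
$v = 100$ ($v = 53 + 47 = 100$)
$D{\left(g \right)} = - \frac{1}{41} - 100 g^{2}$
$\frac{24931}{-25856 + D{\left(-148 \right)}} = \frac{24931}{-25856 - \left(\frac{1}{41} + 100 \left(-148\right)^{2}\right)} = \frac{24931}{-25856 - \frac{89806401}{41}} = \frac{24931}{- \frac{90866497}{41}} = 24931 \left(- \frac{41}{90866497}\right) = - \frac{1022171}{90866497}$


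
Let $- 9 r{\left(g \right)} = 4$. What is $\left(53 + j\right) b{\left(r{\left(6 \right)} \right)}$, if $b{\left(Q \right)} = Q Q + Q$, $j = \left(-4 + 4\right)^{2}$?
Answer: $- \frac{1060}{81} \approx -13.086$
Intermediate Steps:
$j = 0$ ($j = 0^{2} = 0$)
$r{\left(g \right)} = - \frac{4}{9}$ ($r{\left(g \right)} = \left(- \frac{1}{9}\right) 4 = - \frac{4}{9}$)
$b{\left(Q \right)} = Q + Q^{2}$ ($b{\left(Q \right)} = Q^{2} + Q = Q + Q^{2}$)
$\left(53 + j\right) b{\left(r{\left(6 \right)} \right)} = \left(53 + 0\right) \left(- \frac{4 \left(1 - \frac{4}{9}\right)}{9}\right) = 53 \left(\left(- \frac{4}{9}\right) \frac{5}{9}\right) = 53 \left(- \frac{20}{81}\right) = - \frac{1060}{81}$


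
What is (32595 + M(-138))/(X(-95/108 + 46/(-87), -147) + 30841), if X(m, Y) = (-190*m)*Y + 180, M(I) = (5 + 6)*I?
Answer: -16222194/4340243 ≈ -3.7376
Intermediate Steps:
M(I) = 11*I
X(m, Y) = 180 - 190*Y*m (X(m, Y) = -190*Y*m + 180 = 180 - 190*Y*m)
(32595 + M(-138))/(X(-95/108 + 46/(-87), -147) + 30841) = (32595 + 11*(-138))/((180 - 190*(-147)*(-95/108 + 46/(-87))) + 30841) = (32595 - 1518)/((180 - 190*(-147)*(-95*1/108 + 46*(-1/87))) + 30841) = 31077/((180 - 190*(-147)*(-95/108 - 46/87)) + 30841) = 31077/((180 - 190*(-147)*(-4411/3132)) + 30841) = 31077/((180 - 20533205/522) + 30841) = 31077/(-20439245/522 + 30841) = 31077/(-4340243/522) = 31077*(-522/4340243) = -16222194/4340243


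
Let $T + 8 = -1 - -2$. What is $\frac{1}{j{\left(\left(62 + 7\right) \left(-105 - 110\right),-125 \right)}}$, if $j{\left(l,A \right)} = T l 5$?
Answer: $\frac{1}{519225} \approx 1.9259 \cdot 10^{-6}$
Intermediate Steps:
$T = -7$ ($T = -8 - -1 = -8 + \left(-1 + 2\right) = -8 + 1 = -7$)
$j{\left(l,A \right)} = - 35 l$ ($j{\left(l,A \right)} = - 7 l 5 = - 35 l$)
$\frac{1}{j{\left(\left(62 + 7\right) \left(-105 - 110\right),-125 \right)}} = \frac{1}{\left(-35\right) \left(62 + 7\right) \left(-105 - 110\right)} = \frac{1}{\left(-35\right) 69 \left(-215\right)} = \frac{1}{\left(-35\right) \left(-14835\right)} = \frac{1}{519225}$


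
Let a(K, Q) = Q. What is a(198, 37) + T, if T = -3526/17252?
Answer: 317399/8626 ≈ 36.796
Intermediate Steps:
T = -1763/8626 (T = -3526*1/17252 = -1763/8626 ≈ -0.20438)
a(198, 37) + T = 37 - 1763/8626 = 317399/8626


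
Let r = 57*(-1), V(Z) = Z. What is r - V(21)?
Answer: -78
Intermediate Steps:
r = -57
r - V(21) = -57 - 1*21 = -57 - 21 = -78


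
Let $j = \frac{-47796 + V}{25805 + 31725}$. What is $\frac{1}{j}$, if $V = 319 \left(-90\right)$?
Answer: $- \frac{28765}{38253} \approx -0.75197$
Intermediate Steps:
$V = -28710$
$j = - \frac{38253}{28765}$ ($j = \frac{-47796 - 28710}{25805 + 31725} = - \frac{76506}{57530} = \left(-76506\right) \frac{1}{57530} = - \frac{38253}{28765} \approx -1.3298$)
$\frac{1}{j} = \frac{1}{- \frac{38253}{28765}} = - \frac{28765}{38253}$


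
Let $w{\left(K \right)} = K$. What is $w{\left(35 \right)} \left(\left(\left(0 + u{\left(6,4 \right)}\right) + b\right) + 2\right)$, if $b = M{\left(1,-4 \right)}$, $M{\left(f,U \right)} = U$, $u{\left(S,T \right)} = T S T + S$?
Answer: $3500$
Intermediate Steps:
$u{\left(S,T \right)} = S + S T^{2}$ ($u{\left(S,T \right)} = S T T + S = S T^{2} + S = S + S T^{2}$)
$b = -4$
$w{\left(35 \right)} \left(\left(\left(0 + u{\left(6,4 \right)}\right) + b\right) + 2\right) = 35 \left(\left(\left(0 + 6 \left(1 + 4^{2}\right)\right) - 4\right) + 2\right) = 35 \left(\left(\left(0 + 6 \left(1 + 16\right)\right) - 4\right) + 2\right) = 35 \left(\left(\left(0 + 6 \cdot 17\right) - 4\right) + 2\right) = 35 \left(\left(\left(0 + 102\right) - 4\right) + 2\right) = 35 \left(\left(102 - 4\right) + 2\right) = 35 \left(98 + 2\right) = 35 \cdot 100 = 3500$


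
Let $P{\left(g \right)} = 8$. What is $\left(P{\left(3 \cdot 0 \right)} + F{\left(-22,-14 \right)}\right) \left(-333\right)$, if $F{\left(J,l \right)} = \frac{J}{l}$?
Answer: $- \frac{22311}{7} \approx -3187.3$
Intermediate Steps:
$\left(P{\left(3 \cdot 0 \right)} + F{\left(-22,-14 \right)}\right) \left(-333\right) = \left(8 - \frac{22}{-14}\right) \left(-333\right) = \left(8 - - \frac{11}{7}\right) \left(-333\right) = \left(8 + \frac{11}{7}\right) \left(-333\right) = \frac{67}{7} \left(-333\right) = - \frac{22311}{7}$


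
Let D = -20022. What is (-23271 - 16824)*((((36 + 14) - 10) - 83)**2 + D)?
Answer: 728646435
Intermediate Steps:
(-23271 - 16824)*((((36 + 14) - 10) - 83)**2 + D) = (-23271 - 16824)*((((36 + 14) - 10) - 83)**2 - 20022) = -40095*(((50 - 10) - 83)**2 - 20022) = -40095*((40 - 83)**2 - 20022) = -40095*((-43)**2 - 20022) = -40095*(1849 - 20022) = -40095*(-18173) = 728646435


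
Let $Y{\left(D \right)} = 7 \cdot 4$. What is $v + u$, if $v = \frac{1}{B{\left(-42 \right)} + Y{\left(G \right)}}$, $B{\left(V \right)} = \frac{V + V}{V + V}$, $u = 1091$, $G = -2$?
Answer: $\frac{31640}{29} \approx 1091.0$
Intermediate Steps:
$B{\left(V \right)} = 1$ ($B{\left(V \right)} = \frac{2 V}{2 V} = 2 V \frac{1}{2 V} = 1$)
$Y{\left(D \right)} = 28$
$v = \frac{1}{29}$ ($v = \frac{1}{1 + 28} = \frac{1}{29} \approx 0.034483$)
$v + u = \frac{1}{29} + 1091 = \frac{31640}{29}$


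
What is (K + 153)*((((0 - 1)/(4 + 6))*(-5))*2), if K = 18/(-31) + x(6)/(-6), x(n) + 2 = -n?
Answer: 14299/93 ≈ 153.75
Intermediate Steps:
x(n) = -2 - n
K = 70/93 (K = 18/(-31) + (-2 - 1*6)/(-6) = 18*(-1/31) + (-2 - 6)*(-⅙) = -18/31 - 8*(-⅙) = -18/31 + 4/3 = 70/93 ≈ 0.75269)
(K + 153)*((((0 - 1)/(4 + 6))*(-5))*2) = (70/93 + 153)*((((0 - 1)/(4 + 6))*(-5))*2) = 14299*((-1/10*(-5))*2)/93 = 14299*((-1*⅒*(-5))*2)/93 = 14299*(-⅒*(-5)*2)/93 = 14299*((½)*2)/93 = (14299/93)*1 = 14299/93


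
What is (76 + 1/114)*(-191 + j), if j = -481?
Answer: -970480/19 ≈ -51078.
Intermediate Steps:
(76 + 1/114)*(-191 + j) = (76 + 1/114)*(-191 - 481) = (76 + 1/114)*(-672) = (8665/114)*(-672) = -970480/19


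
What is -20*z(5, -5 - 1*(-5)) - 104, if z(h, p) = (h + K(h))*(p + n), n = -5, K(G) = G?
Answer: 896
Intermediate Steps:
z(h, p) = 2*h*(-5 + p) (z(h, p) = (h + h)*(p - 5) = (2*h)*(-5 + p) = 2*h*(-5 + p))
-20*z(5, -5 - 1*(-5)) - 104 = -40*5*(-5 + (-5 - 1*(-5))) - 104 = -40*5*(-5 + (-5 + 5)) - 104 = -40*5*(-5 + 0) - 104 = -40*5*(-5) - 104 = -20*(-50) - 104 = 1000 - 104 = 896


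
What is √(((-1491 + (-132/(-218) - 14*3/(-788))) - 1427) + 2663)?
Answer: I*√469096452402/42946 ≈ 15.948*I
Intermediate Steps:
√(((-1491 + (-132/(-218) - 14*3/(-788))) - 1427) + 2663) = √(((-1491 + (-132*(-1/218) - 42*(-1/788))) - 1427) + 2663) = √(((-1491 + (66/109 + 21/394)) - 1427) + 2663) = √(((-1491 + 28293/42946) - 1427) + 2663) = √((-64004193/42946 - 1427) + 2663) = √(-125288135/42946 + 2663) = √(-10922937/42946) = I*√469096452402/42946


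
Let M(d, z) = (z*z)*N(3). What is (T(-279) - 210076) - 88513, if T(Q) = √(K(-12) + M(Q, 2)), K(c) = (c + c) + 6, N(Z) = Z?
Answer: -298589 + I*√6 ≈ -2.9859e+5 + 2.4495*I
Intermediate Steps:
K(c) = 6 + 2*c (K(c) = 2*c + 6 = 6 + 2*c)
M(d, z) = 3*z² (M(d, z) = (z*z)*3 = z²*3 = 3*z²)
T(Q) = I*√6 (T(Q) = √((6 + 2*(-12)) + 3*2²) = √((6 - 24) + 3*4) = √(-18 + 12) = √(-6) = I*√6)
(T(-279) - 210076) - 88513 = (I*√6 - 210076) - 88513 = (-210076 + I*√6) - 88513 = -298589 + I*√6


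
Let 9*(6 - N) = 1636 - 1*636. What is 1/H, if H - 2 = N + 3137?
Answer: 9/27305 ≈ 0.00032961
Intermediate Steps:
N = -946/9 (N = 6 - (1636 - 1*636)/9 = 6 - (1636 - 636)/9 = 6 - ⅑*1000 = 6 - 1000/9 = -946/9 ≈ -105.11)
H = 27305/9 (H = 2 + (-946/9 + 3137) = 2 + 27287/9 = 27305/9 ≈ 3033.9)
1/H = 1/(27305/9) = 9/27305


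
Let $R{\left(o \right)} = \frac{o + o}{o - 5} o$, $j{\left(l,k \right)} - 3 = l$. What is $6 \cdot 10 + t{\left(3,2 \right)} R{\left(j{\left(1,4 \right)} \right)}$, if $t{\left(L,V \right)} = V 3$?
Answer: $-132$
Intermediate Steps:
$j{\left(l,k \right)} = 3 + l$
$t{\left(L,V \right)} = 3 V$
$R{\left(o \right)} = \frac{2 o^{2}}{-5 + o}$ ($R{\left(o \right)} = \frac{2 o}{-5 + o} o = \frac{2 o^{2}}{-5 + o}$)
$6 \cdot 10 + t{\left(3,2 \right)} R{\left(j{\left(1,4 \right)} \right)} = 6 \cdot 10 + 3 \cdot 2 \frac{2 \left(3 + 1\right)^{2}}{-5 + \left(3 + 1\right)} = 60 + 6 \frac{2 \cdot 4^{2}}{-5 + 4} = 60 + 6 \cdot 2 \cdot 16 \frac{1}{-1} = 60 + 6 \cdot 2 \cdot 16 \left(-1\right) = 60 + 6 \left(-32\right) = 60 - 192 = -132$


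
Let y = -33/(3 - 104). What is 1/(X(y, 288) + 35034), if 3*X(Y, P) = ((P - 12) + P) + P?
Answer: 1/35318 ≈ 2.8314e-5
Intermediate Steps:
y = 33/101 (y = -33/(-101) = -33*(-1/101) = 33/101 ≈ 0.32673)
X(Y, P) = -4 + P (X(Y, P) = (((P - 12) + P) + P)/3 = (((-12 + P) + P) + P)/3 = ((-12 + 2*P) + P)/3 = (-12 + 3*P)/3 = -4 + P)
1/(X(y, 288) + 35034) = 1/((-4 + 288) + 35034) = 1/(284 + 35034) = 1/35318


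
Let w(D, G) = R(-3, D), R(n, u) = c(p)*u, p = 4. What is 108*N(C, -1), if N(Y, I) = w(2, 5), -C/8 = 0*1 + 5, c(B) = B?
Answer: 864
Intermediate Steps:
R(n, u) = 4*u
C = -40 (C = -8*(0*1 + 5) = -8*(0 + 5) = -8*5 = -40)
w(D, G) = 4*D
N(Y, I) = 8 (N(Y, I) = 4*2 = 8)
108*N(C, -1) = 108*8 = 864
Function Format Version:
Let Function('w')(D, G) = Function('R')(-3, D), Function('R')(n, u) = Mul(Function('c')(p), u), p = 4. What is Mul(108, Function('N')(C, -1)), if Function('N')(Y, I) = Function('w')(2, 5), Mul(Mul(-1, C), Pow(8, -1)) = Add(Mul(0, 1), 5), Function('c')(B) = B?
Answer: 864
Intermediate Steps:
Function('R')(n, u) = Mul(4, u)
C = -40 (C = Mul(-8, Add(Mul(0, 1), 5)) = Mul(-8, Add(0, 5)) = Mul(-8, 5) = -40)
Function('w')(D, G) = Mul(4, D)
Function('N')(Y, I) = 8 (Function('N')(Y, I) = Mul(4, 2) = 8)
Mul(108, Function('N')(C, -1)) = Mul(108, 8) = 864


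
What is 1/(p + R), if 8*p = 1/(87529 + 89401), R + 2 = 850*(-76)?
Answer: -1415440/91440254879 ≈ -1.5479e-5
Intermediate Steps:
R = -64602 (R = -2 + 850*(-76) = -2 - 64600 = -64602)
p = 1/1415440 (p = 1/(8*(87529 + 89401)) = (1/8)/176930 = (1/8)*(1/176930) = 1/1415440 ≈ 7.0649e-7)
1/(p + R) = 1/(1/1415440 - 64602) = 1/(-91440254879/1415440) = -1415440/91440254879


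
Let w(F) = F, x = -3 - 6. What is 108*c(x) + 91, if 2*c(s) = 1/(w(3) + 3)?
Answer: 100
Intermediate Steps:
x = -9
c(s) = 1/12 (c(s) = 1/(2*(3 + 3)) = (½)/6 = (½)*(⅙) = 1/12)
108*c(x) + 91 = 108*(1/12) + 91 = 9 + 91 = 100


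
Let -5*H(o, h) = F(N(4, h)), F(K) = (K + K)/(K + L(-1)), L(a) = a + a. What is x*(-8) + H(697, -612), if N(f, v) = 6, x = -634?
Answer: 25357/5 ≈ 5071.4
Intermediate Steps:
L(a) = 2*a
F(K) = 2*K/(-2 + K) (F(K) = (K + K)/(K + 2*(-1)) = (2*K)/(K - 2) = (2*K)/(-2 + K) = 2*K/(-2 + K))
H(o, h) = -3/5 (H(o, h) = -2*6/(5*(-2 + 6)) = -2*6/(5*4) = -1/5*3 = -3/5)
x*(-8) + H(697, -612) = -634*(-8) - 3/5 = 5072 - 3/5 = 25357/5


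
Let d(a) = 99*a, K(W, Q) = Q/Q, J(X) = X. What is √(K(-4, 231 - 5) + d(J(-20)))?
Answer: I*√1979 ≈ 44.486*I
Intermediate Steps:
K(W, Q) = 1
√(K(-4, 231 - 5) + d(J(-20))) = √(1 + 99*(-20)) = √(1 - 1980) = √(-1979) = I*√1979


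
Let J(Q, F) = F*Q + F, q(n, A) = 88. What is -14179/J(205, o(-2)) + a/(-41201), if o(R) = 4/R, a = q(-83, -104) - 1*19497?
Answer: 592185487/16974812 ≈ 34.886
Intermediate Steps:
a = -19409 (a = 88 - 1*19497 = 88 - 19497 = -19409)
J(Q, F) = F + F*Q
-14179/J(205, o(-2)) + a/(-41201) = -14179*(-1/(2*(1 + 205))) - 19409/(-41201) = -14179/((4*(-½))*206) - 19409*(-1/41201) = -14179/((-2*206)) + 19409/41201 = -14179/(-412) + 19409/41201 = -14179*(-1/412) + 19409/41201 = 14179/412 + 19409/41201 = 592185487/16974812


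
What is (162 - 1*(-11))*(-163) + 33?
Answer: -28166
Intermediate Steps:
(162 - 1*(-11))*(-163) + 33 = (162 + 11)*(-163) + 33 = 173*(-163) + 33 = -28199 + 33 = -28166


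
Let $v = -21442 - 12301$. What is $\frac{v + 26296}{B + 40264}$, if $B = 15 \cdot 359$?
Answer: $- \frac{7447}{45649} \approx -0.16314$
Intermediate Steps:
$v = -33743$ ($v = -21442 - 12301 = -33743$)
$B = 5385$
$\frac{v + 26296}{B + 40264} = \frac{-33743 + 26296}{5385 + 40264} = - \frac{7447}{45649}$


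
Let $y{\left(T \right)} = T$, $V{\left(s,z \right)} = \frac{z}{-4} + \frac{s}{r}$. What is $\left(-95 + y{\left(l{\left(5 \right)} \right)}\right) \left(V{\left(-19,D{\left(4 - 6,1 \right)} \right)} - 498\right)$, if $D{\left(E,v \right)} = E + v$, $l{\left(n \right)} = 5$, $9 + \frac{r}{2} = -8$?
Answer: $\frac{1521405}{34} \approx 44747.0$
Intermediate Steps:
$r = -34$ ($r = -18 + 2 \left(-8\right) = -18 - 16 = -34$)
$V{\left(s,z \right)} = - \frac{z}{4} - \frac{s}{34}$ ($V{\left(s,z \right)} = \frac{z}{-4} + \frac{s}{-34} = z \left(- \frac{1}{4}\right) + s \left(- \frac{1}{34}\right) = - \frac{z}{4} - \frac{s}{34}$)
$\left(-95 + y{\left(l{\left(5 \right)} \right)}\right) \left(V{\left(-19,D{\left(4 - 6,1 \right)} \right)} - 498\right) = \left(-95 + 5\right) \left(\left(- \frac{\left(4 - 6\right) + 1}{4} - - \frac{19}{34}\right) - 498\right) = - 90 \left(\left(- \frac{\left(4 - 6\right) + 1}{4} + \frac{19}{34}\right) - 498\right) = - 90 \left(\left(- \frac{-2 + 1}{4} + \frac{19}{34}\right) - 498\right) = - 90 \left(\left(\left(- \frac{1}{4}\right) \left(-1\right) + \frac{19}{34}\right) - 498\right) = - 90 \left(\left(\frac{1}{4} + \frac{19}{34}\right) - 498\right) = - 90 \left(\frac{55}{68} - 498\right) = \left(-90\right) \left(- \frac{33809}{68}\right) = \frac{1521405}{34}$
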